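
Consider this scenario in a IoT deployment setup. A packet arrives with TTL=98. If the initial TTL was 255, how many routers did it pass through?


Given: initial TTL = 255, received TTL = 98
Hops = initial TTL - received TTL
Hops = 255 - 98 = 157

157


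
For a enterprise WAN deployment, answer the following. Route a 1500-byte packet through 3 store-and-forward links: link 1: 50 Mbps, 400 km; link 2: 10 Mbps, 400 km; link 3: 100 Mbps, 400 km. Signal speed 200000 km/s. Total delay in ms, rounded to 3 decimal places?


Packet = 1500 bytes = 12000 bits. Store-and-forward: sum (t_trans + t_prop) per link.
Link 1: t_trans = 12000/(50*10^6) s = 0.2400 ms; t_prop = 400/200000 s = 2.0000 ms; subtotal = 2.2400 ms
Link 2: t_trans = 12000/(10*10^6) s = 1.2000 ms; t_prop = 400/200000 s = 2.0000 ms; subtotal = 3.2000 ms
Link 3: t_trans = 12000/(100*10^6) s = 0.1200 ms; t_prop = 400/200000 s = 2.0000 ms; subtotal = 2.1200 ms
End-to-end = 2.2400 + 3.2000 + 2.1200 = 7.5600 ms -> 7.560 ms (3 dp)

7.560


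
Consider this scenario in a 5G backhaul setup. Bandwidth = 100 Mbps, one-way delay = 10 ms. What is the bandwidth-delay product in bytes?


Given: bandwidth = 100 Mbps, delay = 10 ms
BDP in bits = 100 * 10^6 * 10 / 1000
BDP in bits = 1000000
BDP in bytes = 1000000 / 8 = 125000

125000


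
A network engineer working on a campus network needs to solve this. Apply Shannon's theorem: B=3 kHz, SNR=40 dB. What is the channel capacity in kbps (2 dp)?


Given: B = 3 kHz, SNR = 40 dB
SNR linear = 10^(40/10) = 10000
1 + SNR = 10001
log2(10001) = 13.2878566418
C = 3 * 1000 * 13.2878566418 = 39863.5699 bps
C = 39.863570 kbps -> 39.86 kbps (2 dp)

39.86


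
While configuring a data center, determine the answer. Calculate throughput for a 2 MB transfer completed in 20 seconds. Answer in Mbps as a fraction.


Given: file = 2 MB, time = 20 s
File in Mb = 2 * 8 = 16 Mb
Throughput = 16 / 20 Mbps
Throughput = 4/5 Mbps

4/5


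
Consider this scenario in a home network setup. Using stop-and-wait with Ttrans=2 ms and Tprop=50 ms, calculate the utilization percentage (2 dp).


Given: Ttrans = 2 ms, Tprop = 50 ms
RTT = 2 * Tprop = 2 * 50 = 100 ms
U = Ttrans / (Ttrans + RTT)
U = 2 / (2 + 100)
U = 2 / 102 = 0.019608
U% = 1.96%

1.96


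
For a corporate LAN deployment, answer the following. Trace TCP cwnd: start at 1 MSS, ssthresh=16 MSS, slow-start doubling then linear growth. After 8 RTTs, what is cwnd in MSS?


RTT 0: cwnd = 1 MSS (initial)
RTT 1: cwnd = 2 MSS (slow start, doubled)
RTT 2: cwnd = 4 MSS (slow start, doubled)
RTT 3: cwnd = 8 MSS (slow start, doubled)
RTT 4: cwnd = 16 MSS (slow start, doubled)
RTT 5: cwnd = 17 MSS (congestion avoidance, +1)
RTT 6: cwnd = 18 MSS (congestion avoidance, +1)
RTT 7: cwnd = 19 MSS (congestion avoidance, +1)
RTT 8: cwnd = 20 MSS (congestion avoidance, +1)

20


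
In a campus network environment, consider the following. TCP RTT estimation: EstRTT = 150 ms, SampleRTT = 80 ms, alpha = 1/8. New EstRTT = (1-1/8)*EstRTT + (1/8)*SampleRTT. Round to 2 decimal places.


Given: EstRTT = 150 ms, SampleRTT = 80 ms, alpha = 1/8
New EstRTT = (1 - alpha) * EstRTT + alpha * SampleRTT
(7/8) * 150 = 131.25
(1/8) * 80 = 10
New EstRTT = 131.25 + 10 = 141.25 ms -> 141.25 ms (2 dp)

141.25


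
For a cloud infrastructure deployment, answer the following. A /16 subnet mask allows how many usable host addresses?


Given: subnet mask /16
Host bits = 32 - 16 = 16
Total addresses = 2^16 = 65536
Usable hosts = 65536 - 2 (network + broadcast) = 65534

65534


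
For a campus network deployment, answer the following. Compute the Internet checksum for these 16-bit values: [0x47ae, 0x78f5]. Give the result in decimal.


Given words: [0x47ae, 0x78f5]
Step 1: Sum all words
Raw sum = 18350 + 30965 = 49315
One's complement = ~49315 & 0xFFFF = 16220

16220


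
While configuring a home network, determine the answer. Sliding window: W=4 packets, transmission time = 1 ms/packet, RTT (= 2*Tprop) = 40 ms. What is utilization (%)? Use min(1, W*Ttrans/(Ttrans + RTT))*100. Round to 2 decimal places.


Given: W = 4, Ttrans = 1 ms, RTT = 40 ms (= 2 * Tprop, Tprop = 20 ms)
Cycle time = Ttrans + RTT = 1 + 40 = 41 ms (first packet sent until its ACK returns)
W * Ttrans = 4 * 1 = 4 ms of sending per cycle
W * Ttrans / (Ttrans + RTT) = 4 / 41 = 0.097561
U = min(1, 0.097561) = 0.097561
U% = 9.76%

9.76


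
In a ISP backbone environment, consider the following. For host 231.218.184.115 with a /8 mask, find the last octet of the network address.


Given: IP = 231.218.184.115, prefix = /8
Subnet mask = 255.0.0.0
Last octet of IP: 115
Last octet of mask: 0
Network last octet = 115 AND 0 = 0

0


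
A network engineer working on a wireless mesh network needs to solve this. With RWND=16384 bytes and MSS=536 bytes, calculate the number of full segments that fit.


Given: RWND = 16384 bytes, MSS = 536 bytes
Full segments = floor(RWND / MSS)
Full segments = floor(16384 / 536)
Full segments = floor(30.5672) = 30

30


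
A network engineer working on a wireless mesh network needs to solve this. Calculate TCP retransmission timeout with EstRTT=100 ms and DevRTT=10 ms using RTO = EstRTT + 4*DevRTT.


Given: EstRTT = 100 ms, DevRTT = 10 ms
Timeout = EstRTT + 4 * DevRTT
4 * DevRTT = 4 * 10 = 40
Timeout = 100 + 40 = 140 ms

140


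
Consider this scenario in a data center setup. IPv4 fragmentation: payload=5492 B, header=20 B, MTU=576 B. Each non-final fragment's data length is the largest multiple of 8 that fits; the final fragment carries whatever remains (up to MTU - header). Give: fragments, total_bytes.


Max data per non-final fragment = floor((MTU - header)/8)*8 = floor((576 - 20)/8)*8 = floor(556/8)*8 = 552 B
Final fragment needs no 8-byte alignment: it can carry up to MTU - header = 556 B
Non-final fragments needed = ceil((payload - 556) / 552) = ceil(4936/552) = ceil(8.9420) = 9
Number of fragments = 9 + 1 = 10
Fragment sizes (data): 9 * 552 B + 524 B (last, 524 <= 556 OK)
Total bytes sent = payload + n_frags * header = 5492 + 10*20 = 5492 + 200 = 5692 B

10, 5692


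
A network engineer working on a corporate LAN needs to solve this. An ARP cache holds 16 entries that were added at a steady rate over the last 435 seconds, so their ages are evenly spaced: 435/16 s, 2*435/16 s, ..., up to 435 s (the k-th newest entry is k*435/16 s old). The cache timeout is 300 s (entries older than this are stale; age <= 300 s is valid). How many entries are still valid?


Ages are k * 435/16 s for k = 1..16 (spacing = 27.1875 s).
Entry k is valid iff k * 435/16 <= 300 iff k <= 16 * 300 / 435 = 11.0345
n_valid = floor(11.0345) = 11
(n_stale = 16 - 11 = 5)

11


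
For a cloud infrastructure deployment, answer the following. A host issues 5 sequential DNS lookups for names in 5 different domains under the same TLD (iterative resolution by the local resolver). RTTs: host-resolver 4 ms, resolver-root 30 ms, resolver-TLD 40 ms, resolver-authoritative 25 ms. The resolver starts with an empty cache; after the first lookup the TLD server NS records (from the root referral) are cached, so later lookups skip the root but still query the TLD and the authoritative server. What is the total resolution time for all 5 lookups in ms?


Lookup 1 (cold cache): local + root + TLD + auth = 4 + 30 + 40 + 25 = 99 ms
Lookups 2..5 (TLD NS cached -> skip root; new domain -> still ask TLD and auth): local + TLD + auth = 4 + 40 + 25 = 69 ms each
Remaining 4 lookups: 4 * 69 = 276 ms
Total = 99 + 276 = 375 ms

375


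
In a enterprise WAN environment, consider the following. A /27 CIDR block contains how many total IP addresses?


Given: CIDR prefix /27
Host bits = 32 - 27 = 5
Total addresses = 2^5 = 32

32


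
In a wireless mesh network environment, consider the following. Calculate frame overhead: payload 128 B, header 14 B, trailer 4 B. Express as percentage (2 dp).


Given: payload = 128 B, header = 14 B, trailer = 4 B
Overhead bytes = header + trailer = 14 + 4 = 18
Total frame = payload + overhead = 128 + 18 = 146
Overhead % = 18 / 146 * 100 = 12.3288% -> 12.33% (2 dp)

12.33


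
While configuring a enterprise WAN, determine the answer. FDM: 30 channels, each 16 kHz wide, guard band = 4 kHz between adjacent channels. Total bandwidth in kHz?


Given: 30 channels, 16 kHz each, guard = 4 kHz
Channel bandwidth = 30 * 16 = 480 kHz
Guard bands = 29 gaps * 4 kHz = 116 kHz
Total = 480 + 116 = 596 kHz

596


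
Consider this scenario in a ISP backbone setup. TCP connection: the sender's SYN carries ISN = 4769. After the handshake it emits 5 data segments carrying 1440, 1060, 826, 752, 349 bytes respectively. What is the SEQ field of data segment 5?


The SYN occupies sequence number ISN = 4769, so the first data byte is ISN + 1 = 4770.
SEQ of data segment i = (ISN + 1) + sum of payload sizes of segments 1..i-1.
Segment 1: SEQ = 4770, payload = 1440 bytes
Segment 2: SEQ = 6210, payload = 1060 bytes
Segment 3: SEQ = 7270, payload = 826 bytes
Segment 4: SEQ = 8096, payload = 752 bytes
Segment 5: SEQ = 8848, payload = 349 bytes
SEQ of segment 5 = 4770 + 1440 + 1060 + 826 + 752 = 8848

8848


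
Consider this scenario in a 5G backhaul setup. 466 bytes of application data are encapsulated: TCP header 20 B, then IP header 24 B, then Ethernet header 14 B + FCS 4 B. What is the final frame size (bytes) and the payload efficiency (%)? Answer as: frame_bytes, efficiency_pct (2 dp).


TCP segment = 466 + 20 = 486 B
IP packet = 486 + 24 = 510 B
Ethernet frame = 510 + 14 + 4 = 528 B
Efficiency = app / frame = 466 / 528 = 0.882576 = 88.2576% -> 88.26% (2 dp)

528, 88.26


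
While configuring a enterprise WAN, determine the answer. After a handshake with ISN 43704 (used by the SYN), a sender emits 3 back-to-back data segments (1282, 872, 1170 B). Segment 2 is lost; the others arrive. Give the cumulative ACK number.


SYN uses sequence number 43704; first data byte = ISN + 1 = 43705.
Segment 1: SEQ = 43705, len = 1282 B, covers [43705, 44986]
Segment 2: SEQ = 44987, len = 872 B, covers [44987, 45858] [LOST]
Segment 3: SEQ = 45859, len = 1170 B, covers [45859, 47028]
In-order data received: bytes [43705, 44986] (segments 1..1).
Segment 2 missing -> gap begins at byte 44987; later segments buffered out of order.
Cumulative ACK = next expected in-order byte = 43705 + 1282 = 44987

44987


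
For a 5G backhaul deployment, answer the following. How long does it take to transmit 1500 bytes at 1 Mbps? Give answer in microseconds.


Given: packet = 1500 bytes, bandwidth = 1 Mbps
Packet in bits = 1500 * 8 = 12000 bits
Bandwidth = 1 * 10^6 = 1000000 bps
Time = 12000 / 1000000 seconds
Time in us = 12000 * 10^6 / 1000000 = 12000

12000


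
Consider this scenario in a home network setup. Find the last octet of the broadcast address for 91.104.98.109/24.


Given: IP = 91.104.98.109, prefix = /24
Host bits = 32 - 24 = 8
Network last octet = 109 AND mask = 0
Host part size = 2^8 - 1 = 255
Broadcast last octet = 0 OR 255 = 255

255


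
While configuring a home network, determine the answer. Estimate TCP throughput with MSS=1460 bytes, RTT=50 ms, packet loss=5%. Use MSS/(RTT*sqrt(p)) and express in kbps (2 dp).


Given: MSS = 1460 bytes, RTT = 50 ms, loss = 5%
RTT in seconds = 50 / 1000 = 0.05
Loss rate = 5% = 0.05
sqrt(loss) = sqrt(0.05) = 0.223606797750
Throughput (bytes/s) = 1460 / (0.05 * 0.223606797750) = 130586.3699
Throughput (kbps) = 130586.3699 * 8 / 1000 = 1044.690959 -> 1044.69 kbps (2 dp)

1044.69


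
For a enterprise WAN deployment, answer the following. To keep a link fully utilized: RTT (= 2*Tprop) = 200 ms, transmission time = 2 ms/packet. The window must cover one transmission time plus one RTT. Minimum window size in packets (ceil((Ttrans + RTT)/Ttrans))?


Given: Ttrans = 2 ms, RTT = 200 ms (= 2 * Tprop, Tprop = 100 ms)
Time until first ACK returns = Ttrans + RTT = 2 + 200 = 202 ms
Need W * Ttrans >= Ttrans + RTT  ->  W >= (Ttrans + RTT) / Ttrans
(Ttrans + RTT) / Ttrans = 202 / 2 = 101
W_min = ceil(101) = 101

101


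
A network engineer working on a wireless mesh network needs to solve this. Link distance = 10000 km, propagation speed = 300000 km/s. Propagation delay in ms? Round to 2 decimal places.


Given: distance = 10000 km, speed = 300000 km/s
Delay = distance / speed = 10000 / 300000 seconds
Delay in ms = 10000 * 1000 / 300000
Delay = 33.3333 ms
Rounded to 2 dp = 33.33 ms

33.33


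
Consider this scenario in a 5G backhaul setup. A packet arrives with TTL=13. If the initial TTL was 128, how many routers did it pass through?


Given: initial TTL = 128, received TTL = 13
Hops = initial TTL - received TTL
Hops = 128 - 13 = 115

115


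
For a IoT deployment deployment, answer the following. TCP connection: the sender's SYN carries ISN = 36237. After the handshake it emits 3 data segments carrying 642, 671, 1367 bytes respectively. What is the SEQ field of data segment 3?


The SYN occupies sequence number ISN = 36237, so the first data byte is ISN + 1 = 36238.
SEQ of data segment i = (ISN + 1) + sum of payload sizes of segments 1..i-1.
Segment 1: SEQ = 36238, payload = 642 bytes
Segment 2: SEQ = 36880, payload = 671 bytes
Segment 3: SEQ = 37551, payload = 1367 bytes
SEQ of segment 3 = 36238 + 642 + 671 = 37551

37551


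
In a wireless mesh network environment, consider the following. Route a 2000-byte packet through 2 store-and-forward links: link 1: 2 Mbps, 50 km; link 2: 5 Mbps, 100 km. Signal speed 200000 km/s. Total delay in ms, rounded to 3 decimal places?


Packet = 2000 bytes = 16000 bits. Store-and-forward: sum (t_trans + t_prop) per link.
Link 1: t_trans = 16000/(2*10^6) s = 8.0000 ms; t_prop = 50/200000 s = 0.2500 ms; subtotal = 8.2500 ms
Link 2: t_trans = 16000/(5*10^6) s = 3.2000 ms; t_prop = 100/200000 s = 0.5000 ms; subtotal = 3.7000 ms
End-to-end = 8.2500 + 3.7000 = 11.9500 ms -> 11.950 ms (3 dp)

11.950


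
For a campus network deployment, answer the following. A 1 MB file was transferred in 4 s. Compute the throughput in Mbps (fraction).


Given: file = 1 MB, time = 4 s
File in Mb = 1 * 8 = 8 Mb
Throughput = 8 / 4 Mbps
Throughput = 2 Mbps

2


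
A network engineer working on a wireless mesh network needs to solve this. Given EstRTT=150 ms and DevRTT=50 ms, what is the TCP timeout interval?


Given: EstRTT = 150 ms, DevRTT = 50 ms
Timeout = EstRTT + 4 * DevRTT
4 * DevRTT = 4 * 50 = 200
Timeout = 150 + 200 = 350 ms

350


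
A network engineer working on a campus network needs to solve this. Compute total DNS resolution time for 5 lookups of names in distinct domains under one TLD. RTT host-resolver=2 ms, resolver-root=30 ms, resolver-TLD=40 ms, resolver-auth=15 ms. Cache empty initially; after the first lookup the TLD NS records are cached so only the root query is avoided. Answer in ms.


Lookup 1 (cold cache): local + root + TLD + auth = 2 + 30 + 40 + 15 = 87 ms
Lookups 2..5 (TLD NS cached -> skip root; new domain -> still ask TLD and auth): local + TLD + auth = 2 + 40 + 15 = 57 ms each
Remaining 4 lookups: 4 * 57 = 228 ms
Total = 87 + 228 = 315 ms

315


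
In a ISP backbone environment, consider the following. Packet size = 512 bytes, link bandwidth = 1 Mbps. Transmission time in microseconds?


Given: packet = 512 bytes, bandwidth = 1 Mbps
Packet in bits = 512 * 8 = 4096 bits
Bandwidth = 1 * 10^6 = 1000000 bps
Time = 4096 / 1000000 seconds
Time in us = 4096 * 10^6 / 1000000 = 4096

4096


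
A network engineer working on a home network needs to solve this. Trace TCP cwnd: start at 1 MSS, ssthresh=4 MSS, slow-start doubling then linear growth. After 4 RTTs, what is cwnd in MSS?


RTT 0: cwnd = 1 MSS (initial)
RTT 1: cwnd = 2 MSS (slow start, doubled)
RTT 2: cwnd = 4 MSS (slow start, doubled)
RTT 3: cwnd = 5 MSS (congestion avoidance, +1)
RTT 4: cwnd = 6 MSS (congestion avoidance, +1)

6


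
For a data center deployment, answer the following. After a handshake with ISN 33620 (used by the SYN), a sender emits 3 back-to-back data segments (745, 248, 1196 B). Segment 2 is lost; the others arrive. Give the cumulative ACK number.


SYN uses sequence number 33620; first data byte = ISN + 1 = 33621.
Segment 1: SEQ = 33621, len = 745 B, covers [33621, 34365]
Segment 2: SEQ = 34366, len = 248 B, covers [34366, 34613] [LOST]
Segment 3: SEQ = 34614, len = 1196 B, covers [34614, 35809]
In-order data received: bytes [33621, 34365] (segments 1..1).
Segment 2 missing -> gap begins at byte 34366; later segments buffered out of order.
Cumulative ACK = next expected in-order byte = 33621 + 745 = 34366

34366


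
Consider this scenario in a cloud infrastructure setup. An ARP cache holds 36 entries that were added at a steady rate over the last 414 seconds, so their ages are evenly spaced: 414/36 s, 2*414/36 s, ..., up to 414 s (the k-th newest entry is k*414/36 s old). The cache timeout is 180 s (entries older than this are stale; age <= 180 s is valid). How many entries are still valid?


Ages are k * 414/36 s for k = 1..36 (spacing = 11.5000 s).
Entry k is valid iff k * 414/36 <= 180 iff k <= 36 * 180 / 414 = 15.6522
n_valid = floor(15.6522) = 15
(n_stale = 36 - 15 = 21)

15


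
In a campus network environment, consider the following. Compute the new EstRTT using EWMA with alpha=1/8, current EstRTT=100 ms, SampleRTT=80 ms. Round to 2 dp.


Given: EstRTT = 100 ms, SampleRTT = 80 ms, alpha = 1/8
New EstRTT = (1 - alpha) * EstRTT + alpha * SampleRTT
(7/8) * 100 = 87.5
(1/8) * 80 = 10
New EstRTT = 87.5 + 10 = 97.5 ms -> 97.50 ms (2 dp)

97.50


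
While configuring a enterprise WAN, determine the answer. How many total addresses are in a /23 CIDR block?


Given: CIDR prefix /23
Host bits = 32 - 23 = 9
Total addresses = 2^9 = 512

512


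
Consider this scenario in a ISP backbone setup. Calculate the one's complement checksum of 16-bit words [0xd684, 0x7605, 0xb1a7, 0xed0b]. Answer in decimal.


Given words: [0xd684, 0x7605, 0xb1a7, 0xed0b]
Step 1: Sum all words
Raw sum = 54916 + 30213 + 45479 + 60683 = 191291
Step 2: Fold carry: (60219 + 2) = 60221
One's complement = ~60221 & 0xFFFF = 5314

5314


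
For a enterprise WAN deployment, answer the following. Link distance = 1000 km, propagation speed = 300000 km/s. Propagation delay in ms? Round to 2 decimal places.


Given: distance = 1000 km, speed = 300000 km/s
Delay = distance / speed = 1000 / 300000 seconds
Delay in ms = 1000 * 1000 / 300000
Delay = 3.3333 ms
Rounded to 2 dp = 3.33 ms

3.33


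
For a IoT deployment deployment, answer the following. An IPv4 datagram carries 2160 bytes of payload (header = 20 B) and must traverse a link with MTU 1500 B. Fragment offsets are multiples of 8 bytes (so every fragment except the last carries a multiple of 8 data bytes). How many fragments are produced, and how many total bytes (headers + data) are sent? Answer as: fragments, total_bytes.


Max data per non-final fragment = floor((MTU - header)/8)*8 = floor((1500 - 20)/8)*8 = floor(1480/8)*8 = 1480 B
Final fragment needs no 8-byte alignment: it can carry up to MTU - header = 1480 B
Non-final fragments needed = ceil((payload - 1480) / 1480) = ceil(680/1480) = ceil(0.4595) = 1
Number of fragments = 1 + 1 = 2
Fragment sizes (data): 1 * 1480 B + 680 B (last, 680 <= 1480 OK)
Total bytes sent = payload + n_frags * header = 2160 + 2*20 = 2160 + 40 = 2200 B

2, 2200


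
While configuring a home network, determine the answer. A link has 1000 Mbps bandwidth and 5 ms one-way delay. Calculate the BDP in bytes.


Given: bandwidth = 1000 Mbps, delay = 5 ms
BDP in bits = 1000 * 10^6 * 5 / 1000
BDP in bits = 5000000
BDP in bytes = 5000000 / 8 = 625000

625000


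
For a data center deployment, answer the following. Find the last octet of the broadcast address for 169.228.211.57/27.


Given: IP = 169.228.211.57, prefix = /27
Host bits = 32 - 27 = 5
Network last octet = 57 AND mask = 32
Host part size = 2^5 - 1 = 31
Broadcast last octet = 32 OR 31 = 63

63


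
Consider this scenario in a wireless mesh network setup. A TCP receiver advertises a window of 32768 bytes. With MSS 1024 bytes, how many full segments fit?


Given: RWND = 32768 bytes, MSS = 1024 bytes
Full segments = floor(RWND / MSS)
Full segments = floor(32768 / 1024)
Full segments = floor(32.0) = 32

32


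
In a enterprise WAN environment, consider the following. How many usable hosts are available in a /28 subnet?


Given: subnet mask /28
Host bits = 32 - 28 = 4
Total addresses = 2^4 = 16
Usable hosts = 16 - 2 (network + broadcast) = 14

14


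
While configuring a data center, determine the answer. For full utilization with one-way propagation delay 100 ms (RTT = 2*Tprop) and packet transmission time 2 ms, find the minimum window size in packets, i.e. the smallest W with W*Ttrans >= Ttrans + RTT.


Given: Ttrans = 2 ms, RTT = 200 ms (= 2 * Tprop, Tprop = 100 ms)
Time until first ACK returns = Ttrans + RTT = 2 + 200 = 202 ms
Need W * Ttrans >= Ttrans + RTT  ->  W >= (Ttrans + RTT) / Ttrans
(Ttrans + RTT) / Ttrans = 202 / 2 = 101
W_min = ceil(101) = 101

101


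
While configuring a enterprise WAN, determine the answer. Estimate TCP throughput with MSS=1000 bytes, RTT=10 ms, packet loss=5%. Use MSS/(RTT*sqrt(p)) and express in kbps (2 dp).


Given: MSS = 1000 bytes, RTT = 10 ms, loss = 5%
RTT in seconds = 10 / 1000 = 0.01
Loss rate = 5% = 0.05
sqrt(loss) = sqrt(0.05) = 0.223606797750
Throughput (bytes/s) = 1000 / (0.01 * 0.223606797750) = 447213.5955
Throughput (kbps) = 447213.5955 * 8 / 1000 = 3577.708764 -> 3577.71 kbps (2 dp)

3577.71


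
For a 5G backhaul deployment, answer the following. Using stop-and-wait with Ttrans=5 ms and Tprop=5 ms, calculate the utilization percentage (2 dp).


Given: Ttrans = 5 ms, Tprop = 5 ms
RTT = 2 * Tprop = 2 * 5 = 10 ms
U = Ttrans / (Ttrans + RTT)
U = 5 / (5 + 10)
U = 5 / 15 = 0.333333
U% = 33.33%

33.33


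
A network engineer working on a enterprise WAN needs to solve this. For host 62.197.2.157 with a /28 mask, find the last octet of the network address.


Given: IP = 62.197.2.157, prefix = /28
Subnet mask = 255.255.255.240
Last octet of IP: 157
Last octet of mask: 240
Network last octet = 157 AND 240 = 144

144


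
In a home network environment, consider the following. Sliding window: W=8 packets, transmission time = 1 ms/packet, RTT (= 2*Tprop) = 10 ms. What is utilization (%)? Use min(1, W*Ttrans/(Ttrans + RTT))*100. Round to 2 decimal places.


Given: W = 8, Ttrans = 1 ms, RTT = 10 ms (= 2 * Tprop, Tprop = 5 ms)
Cycle time = Ttrans + RTT = 1 + 10 = 11 ms (first packet sent until its ACK returns)
W * Ttrans = 8 * 1 = 8 ms of sending per cycle
W * Ttrans / (Ttrans + RTT) = 8 / 11 = 0.727273
U = min(1, 0.727273) = 0.727273
U% = 72.73%

72.73


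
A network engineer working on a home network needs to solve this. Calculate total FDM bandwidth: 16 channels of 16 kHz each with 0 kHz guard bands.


Given: 16 channels, 16 kHz each, guard = 0 kHz
Channel bandwidth = 16 * 16 = 256 kHz
Guard bands = 15 gaps * 0 kHz = 0 kHz
Total = 256 + 0 = 256 kHz

256


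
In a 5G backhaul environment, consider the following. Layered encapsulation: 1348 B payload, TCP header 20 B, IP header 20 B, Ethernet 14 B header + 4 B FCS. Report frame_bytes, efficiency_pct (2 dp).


TCP segment = 1348 + 20 = 1368 B
IP packet = 1368 + 20 = 1388 B
Ethernet frame = 1388 + 14 + 4 = 1406 B
Efficiency = app / frame = 1348 / 1406 = 0.958748 = 95.8748% -> 95.87% (2 dp)

1406, 95.87


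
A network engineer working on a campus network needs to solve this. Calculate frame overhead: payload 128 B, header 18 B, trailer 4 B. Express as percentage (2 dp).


Given: payload = 128 B, header = 18 B, trailer = 4 B
Overhead bytes = header + trailer = 18 + 4 = 22
Total frame = payload + overhead = 128 + 22 = 150
Overhead % = 22 / 150 * 100 = 14.6667% -> 14.67% (2 dp)

14.67


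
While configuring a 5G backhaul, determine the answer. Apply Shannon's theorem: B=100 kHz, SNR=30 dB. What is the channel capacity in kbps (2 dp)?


Given: B = 100 kHz, SNR = 30 dB
SNR linear = 10^(30/10) = 1000
1 + SNR = 1001
log2(1001) = 9.9672262588
C = 100 * 1000 * 9.9672262588 = 996722.6259 bps
C = 996.722626 kbps -> 996.72 kbps (2 dp)

996.72


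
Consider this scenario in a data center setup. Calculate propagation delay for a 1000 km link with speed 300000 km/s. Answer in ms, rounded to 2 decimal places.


Given: distance = 1000 km, speed = 300000 km/s
Delay = distance / speed = 1000 / 300000 seconds
Delay in ms = 1000 * 1000 / 300000
Delay = 3.3333 ms
Rounded to 2 dp = 3.33 ms

3.33


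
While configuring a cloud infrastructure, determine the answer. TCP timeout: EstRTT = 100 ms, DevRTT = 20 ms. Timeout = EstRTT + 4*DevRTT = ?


Given: EstRTT = 100 ms, DevRTT = 20 ms
Timeout = EstRTT + 4 * DevRTT
4 * DevRTT = 4 * 20 = 80
Timeout = 100 + 80 = 180 ms

180


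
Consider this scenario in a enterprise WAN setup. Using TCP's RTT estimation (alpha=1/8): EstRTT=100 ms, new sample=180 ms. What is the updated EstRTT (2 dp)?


Given: EstRTT = 100 ms, SampleRTT = 180 ms, alpha = 1/8
New EstRTT = (1 - alpha) * EstRTT + alpha * SampleRTT
(7/8) * 100 = 87.5
(1/8) * 180 = 22.5
New EstRTT = 87.5 + 22.5 = 110 ms -> 110.00 ms (2 dp)

110.00


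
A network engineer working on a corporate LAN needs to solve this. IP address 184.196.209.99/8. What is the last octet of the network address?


Given: IP = 184.196.209.99, prefix = /8
Subnet mask = 255.0.0.0
Last octet of IP: 99
Last octet of mask: 0
Network last octet = 99 AND 0 = 0

0


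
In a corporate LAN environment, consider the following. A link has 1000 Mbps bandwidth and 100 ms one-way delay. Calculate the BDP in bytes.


Given: bandwidth = 1000 Mbps, delay = 100 ms
BDP in bits = 1000 * 10^6 * 100 / 1000
BDP in bits = 100000000
BDP in bytes = 100000000 / 8 = 12500000

12500000


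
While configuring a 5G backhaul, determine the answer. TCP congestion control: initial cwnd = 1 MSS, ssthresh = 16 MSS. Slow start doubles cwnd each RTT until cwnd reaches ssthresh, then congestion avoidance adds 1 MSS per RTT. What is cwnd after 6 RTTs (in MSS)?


RTT 0: cwnd = 1 MSS (initial)
RTT 1: cwnd = 2 MSS (slow start, doubled)
RTT 2: cwnd = 4 MSS (slow start, doubled)
RTT 3: cwnd = 8 MSS (slow start, doubled)
RTT 4: cwnd = 16 MSS (slow start, doubled)
RTT 5: cwnd = 17 MSS (congestion avoidance, +1)
RTT 6: cwnd = 18 MSS (congestion avoidance, +1)

18


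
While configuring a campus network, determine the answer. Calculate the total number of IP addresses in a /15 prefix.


Given: CIDR prefix /15
Host bits = 32 - 15 = 17
Total addresses = 2^17 = 131072

131072


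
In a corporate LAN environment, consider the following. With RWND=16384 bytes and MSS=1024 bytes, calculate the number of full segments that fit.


Given: RWND = 16384 bytes, MSS = 1024 bytes
Full segments = floor(RWND / MSS)
Full segments = floor(16384 / 1024)
Full segments = floor(16.0) = 16

16


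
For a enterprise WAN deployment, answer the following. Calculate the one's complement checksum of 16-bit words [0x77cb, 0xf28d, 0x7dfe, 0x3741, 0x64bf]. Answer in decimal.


Given words: [0x77cb, 0xf28d, 0x7dfe, 0x3741, 0x64bf]
Step 1: Sum all words
Raw sum = 30667 + 62093 + 32254 + 14145 + 25791 = 164950
Step 2: Fold carry: (33878 + 2) = 33880
One's complement = ~33880 & 0xFFFF = 31655

31655


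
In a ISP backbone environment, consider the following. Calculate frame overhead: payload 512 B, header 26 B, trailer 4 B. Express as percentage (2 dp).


Given: payload = 512 B, header = 26 B, trailer = 4 B
Overhead bytes = header + trailer = 26 + 4 = 30
Total frame = payload + overhead = 512 + 30 = 542
Overhead % = 30 / 542 * 100 = 5.5351% -> 5.54% (2 dp)

5.54


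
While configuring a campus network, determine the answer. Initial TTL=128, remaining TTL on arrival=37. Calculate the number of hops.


Given: initial TTL = 128, received TTL = 37
Hops = initial TTL - received TTL
Hops = 128 - 37 = 91

91


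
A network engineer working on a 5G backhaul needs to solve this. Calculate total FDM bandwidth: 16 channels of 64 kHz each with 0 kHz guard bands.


Given: 16 channels, 64 kHz each, guard = 0 kHz
Channel bandwidth = 16 * 64 = 1024 kHz
Guard bands = 15 gaps * 0 kHz = 0 kHz
Total = 1024 + 0 = 1024 kHz

1024


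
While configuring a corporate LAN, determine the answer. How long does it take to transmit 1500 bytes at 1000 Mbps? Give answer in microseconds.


Given: packet = 1500 bytes, bandwidth = 1000 Mbps
Packet in bits = 1500 * 8 = 12000 bits
Bandwidth = 1000 * 10^6 = 1000000000 bps
Time = 12000 / 1000000000 seconds
Time in us = 12000 * 10^6 / 1000000000 = 12

12


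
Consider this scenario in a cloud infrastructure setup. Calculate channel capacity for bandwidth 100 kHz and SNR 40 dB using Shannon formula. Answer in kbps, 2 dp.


Given: B = 100 kHz, SNR = 40 dB
SNR linear = 10^(40/10) = 10000
1 + SNR = 10001
log2(10001) = 13.2878566418
C = 100 * 1000 * 13.2878566418 = 1328785.6642 bps
C = 1328.785664 kbps -> 1328.79 kbps (2 dp)

1328.79


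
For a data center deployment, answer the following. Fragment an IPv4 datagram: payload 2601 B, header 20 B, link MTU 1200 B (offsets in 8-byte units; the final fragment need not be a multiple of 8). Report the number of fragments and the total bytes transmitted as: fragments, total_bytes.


Max data per non-final fragment = floor((MTU - header)/8)*8 = floor((1200 - 20)/8)*8 = floor(1180/8)*8 = 1176 B
Final fragment needs no 8-byte alignment: it can carry up to MTU - header = 1180 B
Non-final fragments needed = ceil((payload - 1180) / 1176) = ceil(1421/1176) = ceil(1.2083) = 2
Number of fragments = 2 + 1 = 3
Fragment sizes (data): 2 * 1176 B + 249 B (last, 249 <= 1180 OK)
Total bytes sent = payload + n_frags * header = 2601 + 3*20 = 2601 + 60 = 2661 B

3, 2661


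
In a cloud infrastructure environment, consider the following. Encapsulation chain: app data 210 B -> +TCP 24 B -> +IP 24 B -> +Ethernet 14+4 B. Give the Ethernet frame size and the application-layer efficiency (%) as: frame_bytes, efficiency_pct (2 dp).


TCP segment = 210 + 24 = 234 B
IP packet = 234 + 24 = 258 B
Ethernet frame = 258 + 14 + 4 = 276 B
Efficiency = app / frame = 210 / 276 = 0.760870 = 76.0870% -> 76.09% (2 dp)

276, 76.09


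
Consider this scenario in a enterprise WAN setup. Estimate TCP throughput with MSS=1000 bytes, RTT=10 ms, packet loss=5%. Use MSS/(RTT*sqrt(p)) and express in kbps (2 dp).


Given: MSS = 1000 bytes, RTT = 10 ms, loss = 5%
RTT in seconds = 10 / 1000 = 0.01
Loss rate = 5% = 0.05
sqrt(loss) = sqrt(0.05) = 0.223606797750
Throughput (bytes/s) = 1000 / (0.01 * 0.223606797750) = 447213.5955
Throughput (kbps) = 447213.5955 * 8 / 1000 = 3577.708764 -> 3577.71 kbps (2 dp)

3577.71


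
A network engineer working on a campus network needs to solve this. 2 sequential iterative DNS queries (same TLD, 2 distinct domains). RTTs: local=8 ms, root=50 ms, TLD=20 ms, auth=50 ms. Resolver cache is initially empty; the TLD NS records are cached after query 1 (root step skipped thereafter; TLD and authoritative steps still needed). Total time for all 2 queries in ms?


Lookup 1 (cold cache): local + root + TLD + auth = 8 + 50 + 20 + 50 = 128 ms
Lookups 2..2 (TLD NS cached -> skip root; new domain -> still ask TLD and auth): local + TLD + auth = 8 + 20 + 50 = 78 ms each
Remaining 1 lookups: 1 * 78 = 78 ms
Total = 128 + 78 = 206 ms

206


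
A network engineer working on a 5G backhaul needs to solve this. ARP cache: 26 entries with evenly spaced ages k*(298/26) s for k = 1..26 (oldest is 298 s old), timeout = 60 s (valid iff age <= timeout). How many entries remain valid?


Ages are k * 298/26 s for k = 1..26 (spacing = 11.4615 s).
Entry k is valid iff k * 298/26 <= 60 iff k <= 26 * 60 / 298 = 5.2349
n_valid = floor(5.2349) = 5
(n_stale = 26 - 5 = 21)

5


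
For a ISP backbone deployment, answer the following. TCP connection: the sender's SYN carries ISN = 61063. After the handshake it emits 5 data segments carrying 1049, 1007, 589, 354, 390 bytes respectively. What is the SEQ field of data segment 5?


The SYN occupies sequence number ISN = 61063, so the first data byte is ISN + 1 = 61064.
SEQ of data segment i = (ISN + 1) + sum of payload sizes of segments 1..i-1.
Segment 1: SEQ = 61064, payload = 1049 bytes
Segment 2: SEQ = 62113, payload = 1007 bytes
Segment 3: SEQ = 63120, payload = 589 bytes
Segment 4: SEQ = 63709, payload = 354 bytes
Segment 5: SEQ = 64063, payload = 390 bytes
SEQ of segment 5 = 61064 + 1049 + 1007 + 589 + 354 = 64063

64063


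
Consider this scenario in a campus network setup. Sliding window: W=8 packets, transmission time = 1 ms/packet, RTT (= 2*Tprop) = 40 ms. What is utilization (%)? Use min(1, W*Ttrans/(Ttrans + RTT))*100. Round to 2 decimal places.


Given: W = 8, Ttrans = 1 ms, RTT = 40 ms (= 2 * Tprop, Tprop = 20 ms)
Cycle time = Ttrans + RTT = 1 + 40 = 41 ms (first packet sent until its ACK returns)
W * Ttrans = 8 * 1 = 8 ms of sending per cycle
W * Ttrans / (Ttrans + RTT) = 8 / 41 = 0.195122
U = min(1, 0.195122) = 0.195122
U% = 19.51%

19.51


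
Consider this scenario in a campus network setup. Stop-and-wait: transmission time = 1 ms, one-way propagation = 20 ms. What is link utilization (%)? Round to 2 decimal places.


Given: Ttrans = 1 ms, Tprop = 20 ms
RTT = 2 * Tprop = 2 * 20 = 40 ms
U = Ttrans / (Ttrans + RTT)
U = 1 / (1 + 40)
U = 1 / 41 = 0.02439
U% = 2.44%

2.44


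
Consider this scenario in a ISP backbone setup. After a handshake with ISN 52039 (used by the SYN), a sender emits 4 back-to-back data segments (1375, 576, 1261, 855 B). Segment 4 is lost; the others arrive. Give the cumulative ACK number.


SYN uses sequence number 52039; first data byte = ISN + 1 = 52040.
Segment 1: SEQ = 52040, len = 1375 B, covers [52040, 53414]
Segment 2: SEQ = 53415, len = 576 B, covers [53415, 53990]
Segment 3: SEQ = 53991, len = 1261 B, covers [53991, 55251]
Segment 4: SEQ = 55252, len = 855 B, covers [55252, 56106] [LOST]
In-order data received: bytes [52040, 55251] (segments 1..3).
Segment 4 missing -> gap begins at byte 55252.
Cumulative ACK = next expected in-order byte = 52040 + 1375 + 576 + 1261 = 55252

55252


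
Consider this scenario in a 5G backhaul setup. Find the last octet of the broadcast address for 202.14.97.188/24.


Given: IP = 202.14.97.188, prefix = /24
Host bits = 32 - 24 = 8
Network last octet = 188 AND mask = 0
Host part size = 2^8 - 1 = 255
Broadcast last octet = 0 OR 255 = 255

255


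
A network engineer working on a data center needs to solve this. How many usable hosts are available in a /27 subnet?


Given: subnet mask /27
Host bits = 32 - 27 = 5
Total addresses = 2^5 = 32
Usable hosts = 32 - 2 (network + broadcast) = 30

30


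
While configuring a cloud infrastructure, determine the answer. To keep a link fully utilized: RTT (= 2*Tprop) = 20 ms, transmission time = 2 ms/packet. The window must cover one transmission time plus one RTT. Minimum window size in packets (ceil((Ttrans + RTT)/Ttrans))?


Given: Ttrans = 2 ms, RTT = 20 ms (= 2 * Tprop, Tprop = 10 ms)
Time until first ACK returns = Ttrans + RTT = 2 + 20 = 22 ms
Need W * Ttrans >= Ttrans + RTT  ->  W >= (Ttrans + RTT) / Ttrans
(Ttrans + RTT) / Ttrans = 22 / 2 = 11
W_min = ceil(11) = 11

11


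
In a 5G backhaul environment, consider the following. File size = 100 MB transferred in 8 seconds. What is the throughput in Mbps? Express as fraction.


Given: file = 100 MB, time = 8 s
File in Mb = 100 * 8 = 800 Mb
Throughput = 800 / 8 Mbps
Throughput = 100 Mbps

100


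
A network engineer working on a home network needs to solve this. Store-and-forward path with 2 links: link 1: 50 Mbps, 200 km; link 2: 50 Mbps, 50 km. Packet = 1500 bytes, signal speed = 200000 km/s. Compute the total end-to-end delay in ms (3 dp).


Packet = 1500 bytes = 12000 bits. Store-and-forward: sum (t_trans + t_prop) per link.
Link 1: t_trans = 12000/(50*10^6) s = 0.2400 ms; t_prop = 200/200000 s = 1.0000 ms; subtotal = 1.2400 ms
Link 2: t_trans = 12000/(50*10^6) s = 0.2400 ms; t_prop = 50/200000 s = 0.2500 ms; subtotal = 0.4900 ms
End-to-end = 1.2400 + 0.4900 = 1.7300 ms -> 1.730 ms (3 dp)

1.730


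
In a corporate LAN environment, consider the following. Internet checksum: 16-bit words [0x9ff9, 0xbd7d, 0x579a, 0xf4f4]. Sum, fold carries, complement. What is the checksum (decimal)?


Given words: [0x9ff9, 0xbd7d, 0x579a, 0xf4f4]
Step 1: Sum all words
Raw sum = 40953 + 48509 + 22426 + 62708 = 174596
Step 2: Fold carry: (43524 + 2) = 43526
One's complement = ~43526 & 0xFFFF = 22009

22009


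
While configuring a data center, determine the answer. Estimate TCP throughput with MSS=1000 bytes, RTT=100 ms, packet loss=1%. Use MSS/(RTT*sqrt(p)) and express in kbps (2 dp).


Given: MSS = 1000 bytes, RTT = 100 ms, loss = 1%
RTT in seconds = 100 / 1000 = 0.1
Loss rate = 1% = 0.01
sqrt(loss) = sqrt(0.01) = 0.1
Throughput (bytes/s) = 1000 / (0.1 * 0.1) = 100000.0000
Throughput (kbps) = 100000.0000 * 8 / 1000 = 800.000000 -> 800.00 kbps (2 dp)

800.00


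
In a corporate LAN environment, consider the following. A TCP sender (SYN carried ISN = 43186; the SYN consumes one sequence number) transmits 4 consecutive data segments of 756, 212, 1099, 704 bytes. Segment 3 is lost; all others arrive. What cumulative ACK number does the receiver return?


SYN uses sequence number 43186; first data byte = ISN + 1 = 43187.
Segment 1: SEQ = 43187, len = 756 B, covers [43187, 43942]
Segment 2: SEQ = 43943, len = 212 B, covers [43943, 44154]
Segment 3: SEQ = 44155, len = 1099 B, covers [44155, 45253] [LOST]
Segment 4: SEQ = 45254, len = 704 B, covers [45254, 45957]
In-order data received: bytes [43187, 44154] (segments 1..2).
Segment 3 missing -> gap begins at byte 44155; later segments buffered out of order.
Cumulative ACK = next expected in-order byte = 43187 + 756 + 212 = 44155

44155


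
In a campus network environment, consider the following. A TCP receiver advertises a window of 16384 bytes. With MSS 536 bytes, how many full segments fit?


Given: RWND = 16384 bytes, MSS = 536 bytes
Full segments = floor(RWND / MSS)
Full segments = floor(16384 / 536)
Full segments = floor(30.5672) = 30

30


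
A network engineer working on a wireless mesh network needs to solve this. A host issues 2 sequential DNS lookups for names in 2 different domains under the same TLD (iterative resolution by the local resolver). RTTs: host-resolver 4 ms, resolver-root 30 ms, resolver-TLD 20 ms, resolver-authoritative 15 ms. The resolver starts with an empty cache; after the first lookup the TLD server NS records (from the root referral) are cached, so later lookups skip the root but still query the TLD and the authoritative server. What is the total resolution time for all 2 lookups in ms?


Lookup 1 (cold cache): local + root + TLD + auth = 4 + 30 + 20 + 15 = 69 ms
Lookups 2..2 (TLD NS cached -> skip root; new domain -> still ask TLD and auth): local + TLD + auth = 4 + 20 + 15 = 39 ms each
Remaining 1 lookups: 1 * 39 = 39 ms
Total = 69 + 39 = 108 ms

108


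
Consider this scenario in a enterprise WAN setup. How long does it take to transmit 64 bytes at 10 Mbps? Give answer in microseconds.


Given: packet = 64 bytes, bandwidth = 10 Mbps
Packet in bits = 64 * 8 = 512 bits
Bandwidth = 10 * 10^6 = 10000000 bps
Time = 512 / 10000000 seconds
Time in us = 512 * 10^6 / 10000000 = 51.2

51.2


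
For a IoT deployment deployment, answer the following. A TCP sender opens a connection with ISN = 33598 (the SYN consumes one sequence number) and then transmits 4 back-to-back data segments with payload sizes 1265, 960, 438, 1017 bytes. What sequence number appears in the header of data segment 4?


The SYN occupies sequence number ISN = 33598, so the first data byte is ISN + 1 = 33599.
SEQ of data segment i = (ISN + 1) + sum of payload sizes of segments 1..i-1.
Segment 1: SEQ = 33599, payload = 1265 bytes
Segment 2: SEQ = 34864, payload = 960 bytes
Segment 3: SEQ = 35824, payload = 438 bytes
Segment 4: SEQ = 36262, payload = 1017 bytes
SEQ of segment 4 = 33599 + 1265 + 960 + 438 = 36262

36262


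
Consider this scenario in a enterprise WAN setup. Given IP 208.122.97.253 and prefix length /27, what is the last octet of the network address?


Given: IP = 208.122.97.253, prefix = /27
Subnet mask = 255.255.255.224
Last octet of IP: 253
Last octet of mask: 224
Network last octet = 253 AND 224 = 224

224
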